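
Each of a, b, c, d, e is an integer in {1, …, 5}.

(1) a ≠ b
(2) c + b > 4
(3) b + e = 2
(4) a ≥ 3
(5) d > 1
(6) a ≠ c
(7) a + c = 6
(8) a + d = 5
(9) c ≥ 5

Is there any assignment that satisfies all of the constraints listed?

From constraint 4: a ≥ 3. From constraint 9: c ≥ 5. Hence a + c ≥ 8. But constraint 7 requires a + c = 6, and 6 < 8. Contradiction.

Unsatisfiable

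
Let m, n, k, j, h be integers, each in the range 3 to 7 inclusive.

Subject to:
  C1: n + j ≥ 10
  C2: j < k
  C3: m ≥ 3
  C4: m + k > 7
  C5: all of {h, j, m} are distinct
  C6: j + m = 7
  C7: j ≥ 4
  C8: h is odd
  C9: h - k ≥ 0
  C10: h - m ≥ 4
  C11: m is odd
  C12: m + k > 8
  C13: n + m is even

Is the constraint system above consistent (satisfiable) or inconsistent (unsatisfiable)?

The assignment m = 3, n = 7, k = 6, j = 4, h = 7 works:
  constraint 1 holds since n + j = 11.
  constraint 4 holds since m + k = 9.
The rest check out directly.

Satisfiable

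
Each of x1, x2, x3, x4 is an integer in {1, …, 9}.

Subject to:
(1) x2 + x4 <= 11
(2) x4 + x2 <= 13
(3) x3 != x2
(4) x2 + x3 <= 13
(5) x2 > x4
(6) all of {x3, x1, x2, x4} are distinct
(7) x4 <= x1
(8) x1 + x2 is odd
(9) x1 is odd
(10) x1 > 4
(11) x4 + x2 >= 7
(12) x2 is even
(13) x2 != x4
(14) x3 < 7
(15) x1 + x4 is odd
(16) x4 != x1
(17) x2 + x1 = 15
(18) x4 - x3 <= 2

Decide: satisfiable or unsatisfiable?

Satisfiable

Setting (x1, x2, x3, x4) = (9, 6, 5, 4) satisfies everything: constraint 1: x2 + x4 = 10; constraint 2: x4 + x2 = 10; constraint 4: x2 + x3 = 11, and the others follow.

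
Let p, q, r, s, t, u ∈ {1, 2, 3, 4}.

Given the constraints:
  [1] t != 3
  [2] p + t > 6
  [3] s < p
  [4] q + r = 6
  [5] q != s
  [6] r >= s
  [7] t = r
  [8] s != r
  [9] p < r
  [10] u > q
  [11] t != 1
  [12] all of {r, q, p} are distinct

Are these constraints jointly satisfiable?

Take p = 3, q = 2, r = 4, s = 1, t = 4, u = 4. Then constraint 2: p + t = 7; constraint 4: q + r = 6, and every other listed constraint is also met.

Satisfiable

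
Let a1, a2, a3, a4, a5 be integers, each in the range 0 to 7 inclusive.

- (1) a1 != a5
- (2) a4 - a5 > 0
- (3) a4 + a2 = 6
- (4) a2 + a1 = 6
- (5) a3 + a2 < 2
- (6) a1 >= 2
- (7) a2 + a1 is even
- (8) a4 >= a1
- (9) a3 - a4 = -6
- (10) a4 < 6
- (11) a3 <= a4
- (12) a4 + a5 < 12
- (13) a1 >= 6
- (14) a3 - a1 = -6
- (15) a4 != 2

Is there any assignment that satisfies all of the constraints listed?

From constraints 8 and 13: a4 ≥ a1 and a1 ≥ 6, so a4 ≥ 6. From constraint 10: a4 ≤ 5. But 5 < 6, so no value of a4 works.

Unsatisfiable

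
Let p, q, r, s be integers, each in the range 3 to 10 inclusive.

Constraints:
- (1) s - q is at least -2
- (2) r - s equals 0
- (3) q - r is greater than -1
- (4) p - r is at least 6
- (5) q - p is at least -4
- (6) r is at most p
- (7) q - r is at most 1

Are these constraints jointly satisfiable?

Constraints 4, 5, and 7 give q − p ≥ -4, p − r ≥ 6, r − q ≥ -1.
Adding all 3 inequalities: the left sides telescope to 0, and the right sides sum to (-4) + 6 + (-1) = 1. So 0 ≥ 1, which is false.

Unsatisfiable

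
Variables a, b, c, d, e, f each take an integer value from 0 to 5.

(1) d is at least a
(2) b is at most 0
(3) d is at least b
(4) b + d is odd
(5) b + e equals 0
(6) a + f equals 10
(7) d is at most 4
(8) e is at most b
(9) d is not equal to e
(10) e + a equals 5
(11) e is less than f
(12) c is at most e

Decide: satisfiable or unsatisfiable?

From constraints 2 and 8: e ≤ b ≤ 0. From constraints 1 and 7: a ≤ d ≤ 4. Hence e + a ≤ 4. But constraint 10 requires e + a = 5, and 5 > 4. Contradiction.

Unsatisfiable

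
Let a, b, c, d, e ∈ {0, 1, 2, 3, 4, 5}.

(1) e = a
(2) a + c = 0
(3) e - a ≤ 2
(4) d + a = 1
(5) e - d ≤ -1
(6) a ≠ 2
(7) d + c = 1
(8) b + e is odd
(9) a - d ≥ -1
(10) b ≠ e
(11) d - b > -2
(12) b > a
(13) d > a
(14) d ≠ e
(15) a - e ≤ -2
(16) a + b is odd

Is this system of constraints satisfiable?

Unsatisfiable

Constraints 5, 9, and 15 give a − d ≥ -1, d − e ≥ 1, e − a ≥ 2.
Adding all 3 inequalities: the left sides telescope to 0, and the right sides sum to (-1) + 1 + 2 = 2. So 0 ≥ 2, which is false.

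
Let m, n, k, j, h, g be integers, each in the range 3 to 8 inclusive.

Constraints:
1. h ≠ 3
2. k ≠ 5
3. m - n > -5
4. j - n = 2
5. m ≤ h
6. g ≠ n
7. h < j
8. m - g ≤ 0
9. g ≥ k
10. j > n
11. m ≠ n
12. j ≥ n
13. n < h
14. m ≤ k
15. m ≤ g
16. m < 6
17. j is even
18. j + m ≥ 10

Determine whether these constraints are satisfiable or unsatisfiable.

Satisfiable

Setting (m, n, k, j, h, g) = (3, 6, 4, 8, 7, 4) satisfies everything: constraint 3: m - n = -3; constraint 4: j - n = 2; constraint 8: m - g = -1, and the others follow.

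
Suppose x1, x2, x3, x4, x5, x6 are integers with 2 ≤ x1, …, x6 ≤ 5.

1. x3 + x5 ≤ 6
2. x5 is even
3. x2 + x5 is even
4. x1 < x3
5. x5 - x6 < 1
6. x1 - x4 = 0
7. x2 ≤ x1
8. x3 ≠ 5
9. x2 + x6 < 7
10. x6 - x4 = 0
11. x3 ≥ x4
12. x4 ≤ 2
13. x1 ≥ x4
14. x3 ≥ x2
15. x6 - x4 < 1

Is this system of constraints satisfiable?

Setting (x1, x2, x3, x4, x5, x6) = (2, 2, 4, 2, 2, 2) satisfies everything: constraint 1: x3 + x5 = 6; constraint 5: x5 - x6 = 0; constraint 6: x1 - x4 = 0, and the others follow.

Satisfiable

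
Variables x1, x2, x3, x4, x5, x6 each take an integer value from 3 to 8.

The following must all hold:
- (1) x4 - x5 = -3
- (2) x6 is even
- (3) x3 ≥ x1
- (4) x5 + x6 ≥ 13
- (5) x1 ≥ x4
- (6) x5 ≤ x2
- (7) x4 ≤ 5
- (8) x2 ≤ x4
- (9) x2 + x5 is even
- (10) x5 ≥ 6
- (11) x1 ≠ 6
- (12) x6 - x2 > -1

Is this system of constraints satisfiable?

From constraints 6 and 10: x2 ≥ x5 and x5 ≥ 6, so x2 ≥ 6. From constraints 7 and 8: x2 ≤ x4 and x4 ≤ 5, so x2 ≤ 5. But 5 < 6, so no value of x2 works.

Unsatisfiable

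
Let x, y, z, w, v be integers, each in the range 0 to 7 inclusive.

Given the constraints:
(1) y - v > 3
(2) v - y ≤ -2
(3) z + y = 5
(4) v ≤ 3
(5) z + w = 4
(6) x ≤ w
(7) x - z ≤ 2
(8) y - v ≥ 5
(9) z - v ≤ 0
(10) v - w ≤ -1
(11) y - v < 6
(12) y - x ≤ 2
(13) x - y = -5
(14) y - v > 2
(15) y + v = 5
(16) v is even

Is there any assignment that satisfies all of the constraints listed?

Constraints 7, 8, 9, and 12 give v − z ≥ 0, z − x ≥ -2, x − y ≥ -2, y − v ≥ 5.
Adding all 4 inequalities: the left sides telescope to 0, and the right sides sum to 0 + (-2) + (-2) + 5 = 1. So 0 ≥ 1, which is false.

Unsatisfiable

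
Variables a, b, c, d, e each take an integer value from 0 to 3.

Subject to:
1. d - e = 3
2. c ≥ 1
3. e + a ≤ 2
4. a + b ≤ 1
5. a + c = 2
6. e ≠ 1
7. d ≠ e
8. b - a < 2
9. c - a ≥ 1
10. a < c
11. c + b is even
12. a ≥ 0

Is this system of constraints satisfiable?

Setting (a, b, c, d, e) = (0, 0, 2, 3, 0) satisfies everything: constraint 1: d - e = 3; constraint 3: e + a = 0, and the others follow.

Satisfiable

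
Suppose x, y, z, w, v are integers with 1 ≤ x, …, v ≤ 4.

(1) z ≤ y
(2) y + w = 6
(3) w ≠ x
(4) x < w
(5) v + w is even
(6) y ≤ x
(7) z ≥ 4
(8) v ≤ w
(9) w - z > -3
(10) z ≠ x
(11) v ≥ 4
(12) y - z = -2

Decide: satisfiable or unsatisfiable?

From constraints 1 and 7: y ≥ z ≥ 4. From constraints 8 and 11: w ≥ v ≥ 4. Hence y + w ≥ 8. But constraint 2 requires y + w = 6, and 6 < 8. Contradiction.

Unsatisfiable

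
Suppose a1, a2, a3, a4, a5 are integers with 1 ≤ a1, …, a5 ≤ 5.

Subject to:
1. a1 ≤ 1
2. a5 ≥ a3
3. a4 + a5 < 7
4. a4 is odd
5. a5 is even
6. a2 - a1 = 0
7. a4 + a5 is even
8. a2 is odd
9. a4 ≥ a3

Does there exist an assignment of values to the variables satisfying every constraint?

Unsatisfiable

Constraint 4 makes a4 odd and constraint 5 makes a5 even, so a4 + a5 must be odd. Constraint 7 says a4 + a5 is even — contradiction.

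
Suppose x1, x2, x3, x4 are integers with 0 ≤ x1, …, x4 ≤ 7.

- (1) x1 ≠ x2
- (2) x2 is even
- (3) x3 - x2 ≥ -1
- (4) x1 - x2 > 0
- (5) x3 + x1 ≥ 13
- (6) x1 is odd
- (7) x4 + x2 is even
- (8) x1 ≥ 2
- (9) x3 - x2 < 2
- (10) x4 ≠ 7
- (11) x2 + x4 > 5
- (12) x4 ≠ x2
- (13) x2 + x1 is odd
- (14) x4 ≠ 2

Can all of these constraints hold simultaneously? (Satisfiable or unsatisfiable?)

One satisfying assignment is x1 = 7, x2 = 6, x3 = 6, x4 = 0.
For the less obvious constraints — constraint 3: x3 - x2 = 0; constraint 4: x1 - x2 = 1 — and the others hold by inspection.

Satisfiable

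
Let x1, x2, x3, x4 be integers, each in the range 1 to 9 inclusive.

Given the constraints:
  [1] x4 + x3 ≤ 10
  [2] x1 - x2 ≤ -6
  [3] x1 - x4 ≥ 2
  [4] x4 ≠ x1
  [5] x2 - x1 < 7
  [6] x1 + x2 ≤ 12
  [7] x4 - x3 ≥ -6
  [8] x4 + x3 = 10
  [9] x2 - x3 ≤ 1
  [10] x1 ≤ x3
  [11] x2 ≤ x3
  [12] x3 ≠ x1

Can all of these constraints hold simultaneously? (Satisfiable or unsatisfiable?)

Unsatisfiable

Constraints 2, 3, 7, and 9 give x2 − x1 ≥ 6, x1 − x4 ≥ 2, x4 − x3 ≥ -6, x3 − x2 ≥ -1.
Adding all 4 inequalities: the left sides telescope to 0, and the right sides sum to 6 + 2 + (-6) + (-1) = 1. So 0 ≥ 1, which is false.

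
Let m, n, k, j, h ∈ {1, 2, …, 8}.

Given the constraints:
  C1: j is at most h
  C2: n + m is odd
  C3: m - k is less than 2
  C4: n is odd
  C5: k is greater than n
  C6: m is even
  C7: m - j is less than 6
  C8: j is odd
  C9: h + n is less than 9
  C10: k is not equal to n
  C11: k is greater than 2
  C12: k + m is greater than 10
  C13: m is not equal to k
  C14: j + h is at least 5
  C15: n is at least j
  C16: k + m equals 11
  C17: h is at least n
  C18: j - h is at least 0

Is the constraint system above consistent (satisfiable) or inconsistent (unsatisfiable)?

Satisfiable

The assignment m = 6, n = 3, k = 5, j = 3, h = 3 works:
  constraint 3 holds since m - k = 1.
  constraint 7 holds since m - j = 3.
  constraint 9 holds since h + n = 6.
The rest check out directly.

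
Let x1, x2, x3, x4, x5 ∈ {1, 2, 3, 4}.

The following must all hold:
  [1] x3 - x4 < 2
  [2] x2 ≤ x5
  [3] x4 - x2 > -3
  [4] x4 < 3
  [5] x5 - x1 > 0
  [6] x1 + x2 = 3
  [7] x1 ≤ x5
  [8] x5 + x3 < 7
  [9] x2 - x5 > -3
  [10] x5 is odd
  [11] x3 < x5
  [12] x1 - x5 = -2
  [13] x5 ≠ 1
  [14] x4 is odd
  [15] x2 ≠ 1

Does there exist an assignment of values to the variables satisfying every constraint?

Satisfiable

Setting (x1, x2, x3, x4, x5) = (1, 2, 1, 1, 3) satisfies everything: constraint 1: x3 - x4 = 0; constraint 3: x4 - x2 = -1; constraint 5: x5 - x1 = 2, and the others follow.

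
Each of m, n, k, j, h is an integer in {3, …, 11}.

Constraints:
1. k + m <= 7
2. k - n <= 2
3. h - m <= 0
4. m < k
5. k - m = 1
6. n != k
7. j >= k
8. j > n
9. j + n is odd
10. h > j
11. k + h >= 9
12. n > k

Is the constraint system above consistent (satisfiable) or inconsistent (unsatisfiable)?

Unsatisfiable

Constraints 3, 4, 8, 10, and 12 give n < j, j < h, h ≤ m, m < k, k < n. Chaining: n < j < h ≤ m < k < n, which forces n < n — impossible.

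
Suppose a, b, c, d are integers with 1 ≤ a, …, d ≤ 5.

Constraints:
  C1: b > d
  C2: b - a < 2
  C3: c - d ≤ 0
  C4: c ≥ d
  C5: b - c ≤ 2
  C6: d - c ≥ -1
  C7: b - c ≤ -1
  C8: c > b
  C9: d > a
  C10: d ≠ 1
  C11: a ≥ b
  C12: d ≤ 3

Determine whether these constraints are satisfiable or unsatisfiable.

Unsatisfiable

Constraints 1, 3, and 7 give c ≤ d, d < b, b < c. Chaining: c ≤ d < b < c, which forces c < c — impossible.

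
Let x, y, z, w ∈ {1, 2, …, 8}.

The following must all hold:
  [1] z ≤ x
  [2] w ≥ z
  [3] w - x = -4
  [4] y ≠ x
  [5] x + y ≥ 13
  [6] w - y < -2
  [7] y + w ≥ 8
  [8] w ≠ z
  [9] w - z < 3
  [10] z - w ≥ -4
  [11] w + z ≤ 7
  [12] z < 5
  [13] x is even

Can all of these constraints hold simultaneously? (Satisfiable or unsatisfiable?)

Setting (x, y, z, w) = (8, 7, 2, 4) satisfies everything: constraint 3: w - x = -4; constraint 5: x + y = 15, and the others follow.

Satisfiable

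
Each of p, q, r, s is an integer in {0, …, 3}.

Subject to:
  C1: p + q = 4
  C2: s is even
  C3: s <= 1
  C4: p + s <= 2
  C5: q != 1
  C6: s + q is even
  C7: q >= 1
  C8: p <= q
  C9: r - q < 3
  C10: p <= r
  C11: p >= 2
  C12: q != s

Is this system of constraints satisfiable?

Try p = 2, q = 2, r = 3, s = 0.
Check constraint 1: p + q = 4; constraint 4: p + s = 2. The remaining constraints are straightforward to verify.

Satisfiable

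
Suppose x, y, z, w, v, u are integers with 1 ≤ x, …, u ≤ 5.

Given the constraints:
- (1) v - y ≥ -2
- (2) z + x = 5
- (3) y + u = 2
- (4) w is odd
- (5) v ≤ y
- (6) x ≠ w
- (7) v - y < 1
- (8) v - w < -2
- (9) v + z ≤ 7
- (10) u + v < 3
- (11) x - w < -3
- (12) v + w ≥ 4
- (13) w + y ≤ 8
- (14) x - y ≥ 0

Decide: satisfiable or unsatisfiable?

Satisfiable

Setting (x, y, z, w, v, u) = (1, 1, 4, 5, 1, 1) satisfies everything: constraint 1: v - y = 0; constraint 2: z + x = 5, and the others follow.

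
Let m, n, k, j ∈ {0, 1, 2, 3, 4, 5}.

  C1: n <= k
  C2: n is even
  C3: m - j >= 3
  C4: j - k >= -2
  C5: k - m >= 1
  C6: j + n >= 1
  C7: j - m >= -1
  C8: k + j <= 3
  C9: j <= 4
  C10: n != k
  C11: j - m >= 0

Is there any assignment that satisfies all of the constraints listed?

Unsatisfiable

Constraints 3, 4, and 5 give m − j ≥ 3, j − k ≥ -2, k − m ≥ 1.
Adding all 3 inequalities: the left sides telescope to 0, and the right sides sum to 3 + (-2) + 1 = 2. So 0 ≥ 2, which is false.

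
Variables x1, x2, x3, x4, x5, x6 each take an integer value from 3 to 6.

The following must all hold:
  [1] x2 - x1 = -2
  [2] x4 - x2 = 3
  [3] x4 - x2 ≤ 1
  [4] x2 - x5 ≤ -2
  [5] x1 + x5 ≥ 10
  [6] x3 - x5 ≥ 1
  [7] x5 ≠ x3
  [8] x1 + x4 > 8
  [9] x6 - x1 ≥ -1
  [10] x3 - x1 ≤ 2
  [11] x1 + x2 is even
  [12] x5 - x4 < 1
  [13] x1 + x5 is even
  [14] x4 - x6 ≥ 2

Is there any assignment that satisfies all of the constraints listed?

Constraints 3, 4, 6, 9, 10, and 14 give x5 − x2 ≥ 2, x2 − x4 ≥ -1, x4 − x6 ≥ 2, x6 − x1 ≥ -1, x1 − x3 ≥ -2, x3 − x5 ≥ 1.
Adding all 6 inequalities: the left sides telescope to 0, and the right sides sum to 2 + (-1) + 2 + (-1) + (-2) + 1 = 1. So 0 ≥ 1, which is false.

Unsatisfiable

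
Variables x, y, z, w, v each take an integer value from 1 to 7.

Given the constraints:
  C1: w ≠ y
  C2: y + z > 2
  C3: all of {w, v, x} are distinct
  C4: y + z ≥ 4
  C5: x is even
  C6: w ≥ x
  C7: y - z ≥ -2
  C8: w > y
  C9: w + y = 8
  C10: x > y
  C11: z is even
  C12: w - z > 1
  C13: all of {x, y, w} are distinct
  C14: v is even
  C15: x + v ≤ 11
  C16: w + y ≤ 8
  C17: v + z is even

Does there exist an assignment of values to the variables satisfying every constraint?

One satisfying assignment is x = 4, y = 3, z = 2, w = 5, v = 6.
For the less obvious constraints — constraint 2: y + z = 5; constraint 4: y + z = 5 — and the others hold by inspection.

Satisfiable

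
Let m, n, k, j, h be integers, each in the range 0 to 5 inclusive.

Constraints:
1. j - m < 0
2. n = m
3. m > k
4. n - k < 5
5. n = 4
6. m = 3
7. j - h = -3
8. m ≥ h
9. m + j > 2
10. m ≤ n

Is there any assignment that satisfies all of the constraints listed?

Unsatisfiable

Constraint 5 fixes n = 4 and constraint 6 fixes m = 3, but constraint 2 requires n = m. Since 4 ≠ 3, contradiction.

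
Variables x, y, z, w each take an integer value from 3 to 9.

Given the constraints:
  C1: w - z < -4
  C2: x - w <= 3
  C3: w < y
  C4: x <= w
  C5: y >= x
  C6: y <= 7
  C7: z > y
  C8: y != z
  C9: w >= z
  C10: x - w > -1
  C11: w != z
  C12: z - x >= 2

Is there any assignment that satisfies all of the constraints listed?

Constraints 3, 7, and 9 give w < y, y < z, z ≤ w. Chaining: w < y < z ≤ w, which forces w < w — impossible.

Unsatisfiable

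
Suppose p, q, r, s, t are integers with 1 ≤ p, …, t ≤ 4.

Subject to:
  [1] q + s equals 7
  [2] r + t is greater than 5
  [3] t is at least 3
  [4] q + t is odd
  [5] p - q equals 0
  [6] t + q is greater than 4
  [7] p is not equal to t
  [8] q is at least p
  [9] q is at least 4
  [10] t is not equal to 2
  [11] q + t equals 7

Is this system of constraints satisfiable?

Satisfiable

Take p = 4, q = 4, r = 4, s = 3, t = 3. Then constraint 1: q + s = 7; constraint 2: r + t = 7, and every other listed constraint is also met.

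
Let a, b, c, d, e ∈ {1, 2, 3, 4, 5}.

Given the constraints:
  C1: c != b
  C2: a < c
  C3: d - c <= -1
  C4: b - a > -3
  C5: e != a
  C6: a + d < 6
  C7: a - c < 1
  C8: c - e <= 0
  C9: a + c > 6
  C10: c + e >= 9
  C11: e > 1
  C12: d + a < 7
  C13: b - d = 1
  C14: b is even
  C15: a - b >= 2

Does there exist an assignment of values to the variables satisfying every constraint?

Satisfiable

Try a = 4, b = 2, c = 5, d = 1, e = 5.
Check constraint 3: d - c = -4; constraint 4: b - a = -2. The remaining constraints are straightforward to verify.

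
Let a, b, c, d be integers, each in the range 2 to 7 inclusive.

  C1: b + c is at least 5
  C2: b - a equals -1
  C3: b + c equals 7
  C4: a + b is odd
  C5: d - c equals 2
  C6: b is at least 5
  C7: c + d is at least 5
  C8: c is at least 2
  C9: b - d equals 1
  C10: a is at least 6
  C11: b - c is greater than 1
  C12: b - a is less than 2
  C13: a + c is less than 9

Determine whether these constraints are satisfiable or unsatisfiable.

One satisfying assignment is a = 6, b = 5, c = 2, d = 4.
For the less obvious constraints — constraint 1: b + c = 7; constraint 2: b - a = -1 — and the others hold by inspection.

Satisfiable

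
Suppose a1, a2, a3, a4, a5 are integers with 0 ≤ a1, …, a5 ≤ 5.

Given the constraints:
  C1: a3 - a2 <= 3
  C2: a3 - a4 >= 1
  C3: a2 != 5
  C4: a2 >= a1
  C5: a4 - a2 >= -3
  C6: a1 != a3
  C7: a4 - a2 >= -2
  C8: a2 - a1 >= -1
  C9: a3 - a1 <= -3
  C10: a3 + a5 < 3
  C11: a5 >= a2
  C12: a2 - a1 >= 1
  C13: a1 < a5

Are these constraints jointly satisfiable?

Constraints 2, 5, 9, and 12 give a1 − a3 ≥ 3, a3 − a4 ≥ 1, a4 − a2 ≥ -3, a2 − a1 ≥ 1.
Adding all 4 inequalities: the left sides telescope to 0, and the right sides sum to 3 + 1 + (-3) + 1 = 2. So 0 ≥ 2, which is false.

Unsatisfiable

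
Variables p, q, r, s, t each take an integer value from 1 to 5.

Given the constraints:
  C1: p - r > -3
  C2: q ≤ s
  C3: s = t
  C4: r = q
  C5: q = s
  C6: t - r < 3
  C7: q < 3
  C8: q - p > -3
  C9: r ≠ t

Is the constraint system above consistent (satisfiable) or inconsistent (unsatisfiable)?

Unsatisfiable

From constraints 3, 4, and 5, r = q = s = t, so r = t. But constraint 9 says r ≠ t. Contradiction.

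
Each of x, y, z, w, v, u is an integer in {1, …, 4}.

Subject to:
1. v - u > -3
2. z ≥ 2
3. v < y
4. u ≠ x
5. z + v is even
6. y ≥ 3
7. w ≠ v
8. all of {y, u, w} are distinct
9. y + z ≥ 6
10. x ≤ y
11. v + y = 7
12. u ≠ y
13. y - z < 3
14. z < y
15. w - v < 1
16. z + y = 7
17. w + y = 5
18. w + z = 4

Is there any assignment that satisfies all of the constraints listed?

Satisfiable

Take x = 1, y = 4, z = 3, w = 1, v = 3, u = 3. Then constraint 1: v - u = 0; constraint 9: y + z = 7, and every other listed constraint is also met.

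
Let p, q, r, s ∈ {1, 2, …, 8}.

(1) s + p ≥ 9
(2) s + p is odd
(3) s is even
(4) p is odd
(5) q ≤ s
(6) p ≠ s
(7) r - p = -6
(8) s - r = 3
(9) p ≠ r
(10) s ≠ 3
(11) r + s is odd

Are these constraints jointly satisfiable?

Try p = 7, q = 4, r = 1, s = 4.
Check constraint 1: s + p = 11; constraint 7: r - p = -6; constraint 8: s - r = 3. The remaining constraints are straightforward to verify.

Satisfiable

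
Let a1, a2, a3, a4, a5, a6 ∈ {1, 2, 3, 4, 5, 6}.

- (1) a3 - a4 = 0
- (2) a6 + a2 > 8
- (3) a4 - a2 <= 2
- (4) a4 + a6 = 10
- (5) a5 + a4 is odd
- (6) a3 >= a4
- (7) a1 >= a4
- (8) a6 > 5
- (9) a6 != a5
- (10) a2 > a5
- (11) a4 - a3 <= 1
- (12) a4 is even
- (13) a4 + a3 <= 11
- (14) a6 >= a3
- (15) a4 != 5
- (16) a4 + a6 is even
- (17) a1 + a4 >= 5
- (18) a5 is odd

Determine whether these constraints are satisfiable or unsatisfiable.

Satisfiable

Take a1 = 4, a2 = 5, a3 = 4, a4 = 4, a5 = 3, a6 = 6. Then constraint 1: a3 - a4 = 0; constraint 2: a6 + a2 = 11; constraint 3: a4 - a2 = -1, and every other listed constraint is also met.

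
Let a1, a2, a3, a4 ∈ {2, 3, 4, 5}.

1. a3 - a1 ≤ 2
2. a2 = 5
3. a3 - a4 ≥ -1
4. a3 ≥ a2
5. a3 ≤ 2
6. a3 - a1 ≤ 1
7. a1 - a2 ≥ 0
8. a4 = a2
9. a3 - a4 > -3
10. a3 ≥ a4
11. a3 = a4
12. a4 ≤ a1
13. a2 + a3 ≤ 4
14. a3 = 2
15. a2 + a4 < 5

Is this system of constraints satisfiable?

Unsatisfiable

Constraint 14 fixes a3 = 2 and constraint 2 fixes a2 = 5. Constraints 8 and 11 give a3 = a4 = a2, so a3 = a2. But 2 ≠ 5 — contradiction.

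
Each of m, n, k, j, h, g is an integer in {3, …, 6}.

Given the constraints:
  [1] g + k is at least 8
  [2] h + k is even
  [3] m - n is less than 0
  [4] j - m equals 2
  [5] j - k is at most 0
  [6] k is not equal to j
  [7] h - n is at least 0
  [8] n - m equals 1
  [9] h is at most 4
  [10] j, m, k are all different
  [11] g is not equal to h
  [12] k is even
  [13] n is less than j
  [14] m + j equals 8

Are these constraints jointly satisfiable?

Satisfiable

One satisfying assignment is m = 3, n = 4, k = 6, j = 5, h = 4, g = 3.
For the less obvious constraints — constraint 1: g + k = 9; constraint 3: m - n = -1; constraint 4: j - m = 2 — and the others hold by inspection.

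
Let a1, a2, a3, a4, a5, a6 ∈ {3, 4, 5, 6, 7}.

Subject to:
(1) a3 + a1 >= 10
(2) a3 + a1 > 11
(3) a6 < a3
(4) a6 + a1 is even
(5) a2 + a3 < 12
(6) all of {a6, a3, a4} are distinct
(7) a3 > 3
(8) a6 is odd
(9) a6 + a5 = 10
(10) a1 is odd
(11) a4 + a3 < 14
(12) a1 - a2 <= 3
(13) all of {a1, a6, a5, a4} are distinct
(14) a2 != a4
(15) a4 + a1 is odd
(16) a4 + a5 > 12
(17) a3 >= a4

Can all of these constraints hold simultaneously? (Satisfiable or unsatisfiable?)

Try a1 = 5, a2 = 3, a3 = 7, a4 = 6, a5 = 7, a6 = 3.
Check constraint 1: a3 + a1 = 12; constraint 2: a3 + a1 = 12. The remaining constraints are straightforward to verify.

Satisfiable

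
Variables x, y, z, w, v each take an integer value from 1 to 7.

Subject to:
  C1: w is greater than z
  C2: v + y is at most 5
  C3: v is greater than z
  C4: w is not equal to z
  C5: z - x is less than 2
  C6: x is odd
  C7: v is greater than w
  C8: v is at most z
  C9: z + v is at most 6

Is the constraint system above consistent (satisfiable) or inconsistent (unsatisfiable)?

Unsatisfiable

Constraints 1, 7, and 8 give z < w, w < v, v ≤ z. Chaining: z < w < v ≤ z, which forces z < z — impossible.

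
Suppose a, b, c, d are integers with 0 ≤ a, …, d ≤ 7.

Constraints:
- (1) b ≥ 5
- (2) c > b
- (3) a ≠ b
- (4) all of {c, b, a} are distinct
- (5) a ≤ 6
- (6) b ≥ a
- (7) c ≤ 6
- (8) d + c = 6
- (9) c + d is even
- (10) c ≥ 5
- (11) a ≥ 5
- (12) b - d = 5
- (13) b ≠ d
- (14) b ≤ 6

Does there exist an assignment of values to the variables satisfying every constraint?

Constraints 1, 5, 7, 10, 11, and 14 confine each of c, b, a to the 2 values {5, 6}.
Constraint 4 requires all 3 of them to be distinct, but only 2 values are available — impossible by the pigeonhole principle.

Unsatisfiable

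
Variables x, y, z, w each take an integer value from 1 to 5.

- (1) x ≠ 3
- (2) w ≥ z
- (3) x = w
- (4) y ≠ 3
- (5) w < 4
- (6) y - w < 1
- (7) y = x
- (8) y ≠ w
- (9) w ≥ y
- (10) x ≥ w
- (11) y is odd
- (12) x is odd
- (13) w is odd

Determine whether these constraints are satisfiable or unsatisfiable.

Unsatisfiable

From constraints 3 and 7, y = x = w, so y = w. But constraint 8 says y ≠ w. Contradiction.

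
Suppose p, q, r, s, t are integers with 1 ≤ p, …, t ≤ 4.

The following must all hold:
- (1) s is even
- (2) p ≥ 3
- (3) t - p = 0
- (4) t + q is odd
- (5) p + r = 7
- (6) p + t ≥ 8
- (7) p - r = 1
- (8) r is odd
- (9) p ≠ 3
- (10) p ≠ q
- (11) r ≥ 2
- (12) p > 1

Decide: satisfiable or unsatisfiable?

Take p = 4, q = 3, r = 3, s = 2, t = 4. Then constraint 3: t - p = 0; constraint 5: p + r = 7, and every other listed constraint is also met.

Satisfiable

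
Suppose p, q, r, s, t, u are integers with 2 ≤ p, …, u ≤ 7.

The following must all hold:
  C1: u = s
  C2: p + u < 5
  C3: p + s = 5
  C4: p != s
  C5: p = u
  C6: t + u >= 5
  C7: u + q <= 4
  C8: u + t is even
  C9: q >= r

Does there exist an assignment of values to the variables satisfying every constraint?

From constraints 1 and 5, p = u = s, so p = s. But constraint 4 says p ≠ s. Contradiction.

Unsatisfiable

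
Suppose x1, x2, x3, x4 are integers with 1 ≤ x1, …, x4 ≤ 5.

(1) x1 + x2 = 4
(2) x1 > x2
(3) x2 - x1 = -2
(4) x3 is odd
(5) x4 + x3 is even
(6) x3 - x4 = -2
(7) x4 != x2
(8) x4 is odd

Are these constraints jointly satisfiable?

Setting (x1, x2, x3, x4) = (3, 1, 1, 3) satisfies everything: constraint 1: x1 + x2 = 4; constraint 3: x2 - x1 = -2; constraint 6: x3 - x4 = -2, and the others follow.

Satisfiable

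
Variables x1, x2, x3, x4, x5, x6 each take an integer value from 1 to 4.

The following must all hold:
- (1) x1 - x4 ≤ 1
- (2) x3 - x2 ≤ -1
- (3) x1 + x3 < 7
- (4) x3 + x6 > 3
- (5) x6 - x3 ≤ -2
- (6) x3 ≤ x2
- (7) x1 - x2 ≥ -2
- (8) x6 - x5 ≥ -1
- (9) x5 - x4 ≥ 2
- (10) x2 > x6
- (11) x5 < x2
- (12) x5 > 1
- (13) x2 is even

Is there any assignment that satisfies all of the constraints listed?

Unsatisfiable

Constraints 1, 2, 5, 7, 8, and 9 give x4 − x1 ≥ -1, x1 − x2 ≥ -2, x2 − x3 ≥ 1, x3 − x6 ≥ 2, x6 − x5 ≥ -1, x5 − x4 ≥ 2.
Adding all 6 inequalities: the left sides telescope to 0, and the right sides sum to (-1) + (-2) + 1 + 2 + (-1) + 2 = 1. So 0 ≥ 1, which is false.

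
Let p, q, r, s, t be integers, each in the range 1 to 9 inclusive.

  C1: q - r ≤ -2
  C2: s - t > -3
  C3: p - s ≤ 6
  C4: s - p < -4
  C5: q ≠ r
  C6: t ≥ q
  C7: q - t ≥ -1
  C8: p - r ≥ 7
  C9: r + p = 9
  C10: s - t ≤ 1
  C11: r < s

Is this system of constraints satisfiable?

Constraints 1, 3, 7, 8, and 10 give t − s ≥ -1, s − p ≥ -6, p − r ≥ 7, r − q ≥ 2, q − t ≥ -1.
Adding all 5 inequalities: the left sides telescope to 0, and the right sides sum to (-1) + (-6) + 7 + 2 + (-1) = 1. So 0 ≥ 1, which is false.

Unsatisfiable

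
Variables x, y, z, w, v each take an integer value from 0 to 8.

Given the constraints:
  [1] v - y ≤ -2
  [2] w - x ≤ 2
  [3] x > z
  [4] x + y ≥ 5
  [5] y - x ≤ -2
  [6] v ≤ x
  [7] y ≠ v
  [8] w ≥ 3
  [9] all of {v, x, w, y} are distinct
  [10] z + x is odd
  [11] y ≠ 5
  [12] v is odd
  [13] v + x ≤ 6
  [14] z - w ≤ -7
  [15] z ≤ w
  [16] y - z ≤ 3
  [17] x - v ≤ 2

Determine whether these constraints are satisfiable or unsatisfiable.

Constraints 1, 2, 14, 16, and 17 give y − v ≥ 2, v − x ≥ -2, x − w ≥ -2, w − z ≥ 7, z − y ≥ -3.
Adding all 5 inequalities: the left sides telescope to 0, and the right sides sum to 2 + (-2) + (-2) + 7 + (-3) = 2. So 0 ≥ 2, which is false.

Unsatisfiable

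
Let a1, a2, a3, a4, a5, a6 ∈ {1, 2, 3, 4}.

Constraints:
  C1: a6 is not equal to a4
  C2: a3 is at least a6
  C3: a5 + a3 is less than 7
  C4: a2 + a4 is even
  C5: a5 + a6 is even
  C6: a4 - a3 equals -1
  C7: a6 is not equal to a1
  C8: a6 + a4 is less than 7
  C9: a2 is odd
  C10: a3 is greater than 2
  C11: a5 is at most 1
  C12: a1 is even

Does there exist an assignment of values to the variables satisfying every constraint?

One satisfying assignment is a1 = 4, a2 = 1, a3 = 4, a4 = 3, a5 = 1, a6 = 1.
For the less obvious constraints — constraint 3: a5 + a3 = 5; constraint 6: a4 - a3 = -1 — and the others hold by inspection.

Satisfiable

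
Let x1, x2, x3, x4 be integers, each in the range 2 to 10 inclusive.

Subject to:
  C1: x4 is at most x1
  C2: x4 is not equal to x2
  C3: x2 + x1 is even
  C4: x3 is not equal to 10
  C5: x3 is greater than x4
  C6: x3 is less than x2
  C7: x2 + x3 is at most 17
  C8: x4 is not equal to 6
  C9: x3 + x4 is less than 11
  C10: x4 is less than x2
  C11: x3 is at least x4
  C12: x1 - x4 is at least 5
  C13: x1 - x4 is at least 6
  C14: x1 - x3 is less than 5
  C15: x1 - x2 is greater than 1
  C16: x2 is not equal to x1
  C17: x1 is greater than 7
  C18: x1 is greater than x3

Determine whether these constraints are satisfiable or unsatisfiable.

Satisfiable

Try x1 = 10, x2 = 8, x3 = 6, x4 = 2.
Check constraint 7: x2 + x3 = 14; constraint 9: x3 + x4 = 8; constraint 12: x1 - x4 = 8. The remaining constraints are straightforward to verify.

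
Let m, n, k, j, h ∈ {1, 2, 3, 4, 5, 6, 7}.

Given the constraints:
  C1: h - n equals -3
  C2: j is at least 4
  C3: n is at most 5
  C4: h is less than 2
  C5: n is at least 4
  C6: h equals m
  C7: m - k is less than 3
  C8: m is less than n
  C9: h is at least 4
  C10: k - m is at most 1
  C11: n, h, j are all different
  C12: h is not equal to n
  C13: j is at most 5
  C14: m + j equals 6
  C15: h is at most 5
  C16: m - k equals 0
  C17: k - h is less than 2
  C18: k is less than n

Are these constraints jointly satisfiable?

Unsatisfiable

Constraints 2, 3, 5, 9, 13, and 15 confine each of n, h, j to the 2 values {4, 5}.
Constraint 11 requires all 3 of them to be distinct, but only 2 values are available — impossible by the pigeonhole principle.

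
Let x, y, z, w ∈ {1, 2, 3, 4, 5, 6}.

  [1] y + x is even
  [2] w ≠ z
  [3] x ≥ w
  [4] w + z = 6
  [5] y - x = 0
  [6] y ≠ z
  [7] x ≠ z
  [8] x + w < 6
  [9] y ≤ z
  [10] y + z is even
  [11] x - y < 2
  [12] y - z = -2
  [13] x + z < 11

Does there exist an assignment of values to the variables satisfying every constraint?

Setting (x, y, z, w) = (3, 3, 5, 1) satisfies everything: constraint 4: w + z = 6; constraint 5: y - x = 0, and the others follow.

Satisfiable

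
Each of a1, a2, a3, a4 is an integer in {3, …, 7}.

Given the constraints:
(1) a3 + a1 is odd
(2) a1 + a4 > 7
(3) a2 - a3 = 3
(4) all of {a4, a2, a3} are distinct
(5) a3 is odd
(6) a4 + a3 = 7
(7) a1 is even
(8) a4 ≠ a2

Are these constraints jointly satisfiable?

Satisfiable

Setting (a1, a2, a3, a4) = (4, 6, 3, 4) satisfies everything: constraint 2: a1 + a4 = 8; constraint 3: a2 - a3 = 3, and the others follow.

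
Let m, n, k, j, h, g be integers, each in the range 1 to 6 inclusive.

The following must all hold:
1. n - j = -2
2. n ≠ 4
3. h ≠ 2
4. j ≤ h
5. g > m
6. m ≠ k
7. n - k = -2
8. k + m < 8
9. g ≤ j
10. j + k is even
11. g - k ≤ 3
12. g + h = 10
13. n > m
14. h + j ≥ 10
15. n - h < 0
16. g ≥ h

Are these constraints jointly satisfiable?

Satisfiable

The assignment m = 1, n = 3, k = 5, j = 5, h = 5, g = 5 works:
  constraint 1 holds since n - j = -2.
  constraint 7 holds since n - k = -2.
  constraint 8 holds since k + m = 6.
The rest check out directly.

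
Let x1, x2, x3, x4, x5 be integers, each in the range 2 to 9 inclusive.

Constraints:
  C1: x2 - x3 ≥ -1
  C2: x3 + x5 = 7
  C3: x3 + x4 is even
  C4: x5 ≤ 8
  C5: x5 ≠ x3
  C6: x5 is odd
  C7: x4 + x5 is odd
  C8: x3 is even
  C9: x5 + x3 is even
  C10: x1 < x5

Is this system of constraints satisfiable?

Unsatisfiable

Constraint 6 makes x5 odd and constraint 8 makes x3 even, so x5 + x3 must be odd. Constraint 9 says x5 + x3 is even — contradiction.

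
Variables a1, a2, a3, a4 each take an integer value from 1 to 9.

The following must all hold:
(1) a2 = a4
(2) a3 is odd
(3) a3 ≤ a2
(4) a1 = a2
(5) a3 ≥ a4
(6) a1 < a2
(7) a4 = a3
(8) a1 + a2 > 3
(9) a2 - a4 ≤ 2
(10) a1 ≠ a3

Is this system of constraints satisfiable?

From constraints 1, 4, and 7, a1 = a2 = a4 = a3, so a1 = a3. But constraint 10 says a1 ≠ a3. Contradiction.

Unsatisfiable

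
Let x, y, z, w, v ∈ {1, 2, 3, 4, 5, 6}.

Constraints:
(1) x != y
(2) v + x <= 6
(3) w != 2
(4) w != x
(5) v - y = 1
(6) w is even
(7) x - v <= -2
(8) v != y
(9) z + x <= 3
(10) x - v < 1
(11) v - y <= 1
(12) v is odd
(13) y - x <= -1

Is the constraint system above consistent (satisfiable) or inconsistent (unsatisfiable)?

Constraints 7, 11, and 13 give y − v ≥ -1, v − x ≥ 2, x − y ≥ 1.
Adding all 3 inequalities: the left sides telescope to 0, and the right sides sum to (-1) + 2 + 1 = 2. So 0 ≥ 2, which is false.

Unsatisfiable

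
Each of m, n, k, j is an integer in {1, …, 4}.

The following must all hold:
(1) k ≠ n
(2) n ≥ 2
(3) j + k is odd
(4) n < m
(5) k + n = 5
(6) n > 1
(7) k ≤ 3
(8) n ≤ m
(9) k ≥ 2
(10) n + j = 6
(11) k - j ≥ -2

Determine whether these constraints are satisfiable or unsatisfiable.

Satisfiable

One satisfying assignment is m = 4, n = 2, k = 3, j = 4.
For the less obvious constraints — constraint 5: k + n = 5; constraint 10: n + j = 6; constraint 11: k - j = -1 — and the others hold by inspection.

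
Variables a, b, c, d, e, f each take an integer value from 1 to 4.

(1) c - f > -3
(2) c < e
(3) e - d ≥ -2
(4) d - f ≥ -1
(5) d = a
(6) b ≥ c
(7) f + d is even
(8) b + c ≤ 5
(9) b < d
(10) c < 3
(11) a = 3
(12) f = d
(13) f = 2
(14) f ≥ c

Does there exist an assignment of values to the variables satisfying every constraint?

Constraint 13 fixes f = 2 and constraint 11 fixes a = 3. Constraints 5 and 12 give f = d = a, so f = a. But 2 ≠ 3 — contradiction.

Unsatisfiable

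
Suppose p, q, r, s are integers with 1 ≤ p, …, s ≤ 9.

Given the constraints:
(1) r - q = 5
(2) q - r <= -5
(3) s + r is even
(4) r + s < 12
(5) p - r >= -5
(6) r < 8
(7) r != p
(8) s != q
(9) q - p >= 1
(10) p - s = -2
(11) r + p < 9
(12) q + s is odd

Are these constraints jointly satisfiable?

Constraints 2, 5, and 9 give p − r ≥ -5, r − q ≥ 5, q − p ≥ 1.
Adding all 3 inequalities: the left sides telescope to 0, and the right sides sum to (-5) + 5 + 1 = 1. So 0 ≥ 1, which is false.

Unsatisfiable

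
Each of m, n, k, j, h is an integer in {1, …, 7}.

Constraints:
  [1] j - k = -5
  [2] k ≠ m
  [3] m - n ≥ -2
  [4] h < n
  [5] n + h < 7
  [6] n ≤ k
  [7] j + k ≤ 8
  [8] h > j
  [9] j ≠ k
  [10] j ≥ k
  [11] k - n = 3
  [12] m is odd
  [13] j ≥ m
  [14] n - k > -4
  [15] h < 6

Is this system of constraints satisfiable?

Constraints 4, 6, 8, and 10 give k ≤ j, j < h, h < n, n ≤ k. Chaining: k ≤ j < h < n ≤ k, which forces k < k — impossible.

Unsatisfiable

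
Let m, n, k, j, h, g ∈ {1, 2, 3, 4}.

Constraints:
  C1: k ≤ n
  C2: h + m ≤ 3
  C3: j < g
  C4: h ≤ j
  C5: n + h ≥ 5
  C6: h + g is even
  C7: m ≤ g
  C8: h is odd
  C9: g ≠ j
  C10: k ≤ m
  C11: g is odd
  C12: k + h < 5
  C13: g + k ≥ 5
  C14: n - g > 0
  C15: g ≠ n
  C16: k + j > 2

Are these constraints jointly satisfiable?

One satisfying assignment is m = 2, n = 4, k = 2, j = 2, h = 1, g = 3.
For the less obvious constraints — constraint 2: h + m = 3; constraint 5: n + h = 5 — and the others hold by inspection.

Satisfiable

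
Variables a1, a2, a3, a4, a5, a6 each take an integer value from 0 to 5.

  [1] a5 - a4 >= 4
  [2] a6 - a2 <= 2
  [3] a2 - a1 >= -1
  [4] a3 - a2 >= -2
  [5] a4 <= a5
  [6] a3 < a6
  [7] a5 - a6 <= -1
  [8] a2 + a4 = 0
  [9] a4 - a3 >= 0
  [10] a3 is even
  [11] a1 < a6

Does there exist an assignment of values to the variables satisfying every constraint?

Unsatisfiable

Constraints 1, 2, 4, 7, and 9 give a4 − a3 ≥ 0, a3 − a2 ≥ -2, a2 − a6 ≥ -2, a6 − a5 ≥ 1, a5 − a4 ≥ 4.
Adding all 5 inequalities: the left sides telescope to 0, and the right sides sum to 0 + (-2) + (-2) + 1 + 4 = 1. So 0 ≥ 1, which is false.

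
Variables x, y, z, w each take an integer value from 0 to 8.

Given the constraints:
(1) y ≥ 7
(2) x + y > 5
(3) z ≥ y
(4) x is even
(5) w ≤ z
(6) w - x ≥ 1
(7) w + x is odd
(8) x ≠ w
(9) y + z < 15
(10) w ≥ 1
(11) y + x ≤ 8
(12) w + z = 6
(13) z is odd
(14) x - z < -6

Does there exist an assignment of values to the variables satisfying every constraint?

Unsatisfiable

From constraint 10: w ≥ 1. From constraints 1 and 3: z ≥ y ≥ 7. Hence w + z ≥ 8. But constraint 12 requires w + z = 6, and 6 < 8. Contradiction.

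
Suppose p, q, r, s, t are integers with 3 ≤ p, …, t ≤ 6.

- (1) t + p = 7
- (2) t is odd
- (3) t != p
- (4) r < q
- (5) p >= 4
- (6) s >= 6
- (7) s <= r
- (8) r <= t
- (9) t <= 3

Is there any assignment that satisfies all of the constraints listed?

From constraints 6 and 7: r ≥ s and s ≥ 6, so r ≥ 6. From constraints 8 and 9: r ≤ t and t ≤ 3, so r ≤ 3. But 3 < 6, so no value of r works.

Unsatisfiable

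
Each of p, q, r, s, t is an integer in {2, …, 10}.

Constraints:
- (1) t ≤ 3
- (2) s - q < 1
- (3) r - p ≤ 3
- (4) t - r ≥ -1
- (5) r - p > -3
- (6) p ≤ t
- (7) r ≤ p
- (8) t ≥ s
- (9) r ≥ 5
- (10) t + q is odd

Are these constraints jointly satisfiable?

From constraints 7 and 9: p ≥ r and r ≥ 5, so p ≥ 5. From constraints 1 and 6: p ≤ t and t ≤ 3, so p ≤ 3. But 3 < 5, so no value of p works.

Unsatisfiable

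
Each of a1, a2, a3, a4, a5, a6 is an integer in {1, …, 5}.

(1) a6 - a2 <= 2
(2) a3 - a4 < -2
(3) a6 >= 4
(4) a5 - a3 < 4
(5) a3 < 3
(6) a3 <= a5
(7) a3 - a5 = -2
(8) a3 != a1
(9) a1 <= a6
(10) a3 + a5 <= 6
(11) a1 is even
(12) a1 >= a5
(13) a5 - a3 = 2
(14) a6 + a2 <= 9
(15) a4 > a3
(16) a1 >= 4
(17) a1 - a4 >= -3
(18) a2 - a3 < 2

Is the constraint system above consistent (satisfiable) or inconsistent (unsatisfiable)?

Satisfiable

The assignment a1 = 4, a2 = 3, a3 = 2, a4 = 5, a5 = 4, a6 = 4 works:
  constraint 1 holds since a6 - a2 = 1.
  constraint 2 holds since a3 - a4 = -3.
  constraint 4 holds since a5 - a3 = 2.
The rest check out directly.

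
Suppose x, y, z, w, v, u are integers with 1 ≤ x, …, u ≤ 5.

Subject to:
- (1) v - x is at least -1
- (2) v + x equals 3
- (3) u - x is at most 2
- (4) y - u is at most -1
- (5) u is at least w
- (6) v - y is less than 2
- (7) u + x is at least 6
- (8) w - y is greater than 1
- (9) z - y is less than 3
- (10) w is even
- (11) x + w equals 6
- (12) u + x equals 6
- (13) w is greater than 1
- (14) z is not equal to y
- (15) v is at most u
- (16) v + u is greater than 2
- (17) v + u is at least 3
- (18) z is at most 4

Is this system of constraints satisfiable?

The assignment x = 2, y = 2, z = 4, w = 4, v = 1, u = 4 works:
  constraint 1 holds since v - x = -1.
  constraint 2 holds since v + x = 3.
  constraint 3 holds since u - x = 2.
The rest check out directly.

Satisfiable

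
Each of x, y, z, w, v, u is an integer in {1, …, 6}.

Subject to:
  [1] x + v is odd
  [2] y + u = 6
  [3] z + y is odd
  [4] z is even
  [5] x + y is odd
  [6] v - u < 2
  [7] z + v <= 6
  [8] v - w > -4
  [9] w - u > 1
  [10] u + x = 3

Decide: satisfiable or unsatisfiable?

Satisfiable

Setting (x, y, z, w, v, u) = (2, 5, 2, 4, 1, 1) satisfies everything: constraint 2: y + u = 6; constraint 6: v - u = 0; constraint 7: z + v = 3, and the others follow.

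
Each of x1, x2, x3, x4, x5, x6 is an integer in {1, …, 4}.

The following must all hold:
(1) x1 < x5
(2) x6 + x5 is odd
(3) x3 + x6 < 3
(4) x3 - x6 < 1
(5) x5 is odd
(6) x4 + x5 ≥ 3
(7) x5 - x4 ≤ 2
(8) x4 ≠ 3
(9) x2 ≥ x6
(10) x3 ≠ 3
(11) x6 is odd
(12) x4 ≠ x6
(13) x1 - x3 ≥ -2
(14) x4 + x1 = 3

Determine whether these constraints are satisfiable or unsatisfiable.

Constraint 11 makes x6 odd and constraint 5 makes x5 odd, so x6 + x5 must be even. Constraint 2 says x6 + x5 is odd — contradiction.

Unsatisfiable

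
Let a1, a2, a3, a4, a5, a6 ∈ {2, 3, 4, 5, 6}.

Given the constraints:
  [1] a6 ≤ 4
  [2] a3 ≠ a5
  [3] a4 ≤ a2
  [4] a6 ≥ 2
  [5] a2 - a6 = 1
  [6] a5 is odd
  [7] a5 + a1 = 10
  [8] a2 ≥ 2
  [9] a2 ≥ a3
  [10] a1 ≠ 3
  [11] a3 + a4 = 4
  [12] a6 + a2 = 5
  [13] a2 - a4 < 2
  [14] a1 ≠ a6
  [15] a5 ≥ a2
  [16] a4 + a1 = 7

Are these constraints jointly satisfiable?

Take a1 = 5, a2 = 3, a3 = 2, a4 = 2, a5 = 5, a6 = 2. Then constraint 5: a2 - a6 = 1; constraint 7: a5 + a1 = 10; constraint 11: a3 + a4 = 4, and every other listed constraint is also met.

Satisfiable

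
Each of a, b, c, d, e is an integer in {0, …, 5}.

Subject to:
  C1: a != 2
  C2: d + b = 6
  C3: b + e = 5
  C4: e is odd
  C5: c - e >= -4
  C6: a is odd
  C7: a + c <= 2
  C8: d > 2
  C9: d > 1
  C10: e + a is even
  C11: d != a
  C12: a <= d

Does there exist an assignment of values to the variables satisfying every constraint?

Satisfiable

Try a = 1, b = 2, c = 0, d = 4, e = 3.
Check constraint 2: d + b = 6; constraint 3: b + e = 5. The remaining constraints are straightforward to verify.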